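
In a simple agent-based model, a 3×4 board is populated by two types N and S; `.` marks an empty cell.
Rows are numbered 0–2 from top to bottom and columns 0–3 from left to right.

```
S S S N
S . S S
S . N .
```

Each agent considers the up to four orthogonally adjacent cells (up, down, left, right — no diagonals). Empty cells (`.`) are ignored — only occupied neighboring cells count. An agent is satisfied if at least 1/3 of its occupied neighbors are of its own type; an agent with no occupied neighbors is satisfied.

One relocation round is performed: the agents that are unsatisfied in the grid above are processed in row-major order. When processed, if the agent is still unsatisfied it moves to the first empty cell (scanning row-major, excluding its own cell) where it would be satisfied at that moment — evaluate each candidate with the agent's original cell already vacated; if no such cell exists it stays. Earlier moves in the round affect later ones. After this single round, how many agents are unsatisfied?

Initially unsatisfied (in order): (0,3), (2,2).
  (0,3) → (2,1).
  (2,2): now satisfied by earlier moves; stays.
Resulting grid:
S S S .
S . S S
S N N .
All satisfied now.

0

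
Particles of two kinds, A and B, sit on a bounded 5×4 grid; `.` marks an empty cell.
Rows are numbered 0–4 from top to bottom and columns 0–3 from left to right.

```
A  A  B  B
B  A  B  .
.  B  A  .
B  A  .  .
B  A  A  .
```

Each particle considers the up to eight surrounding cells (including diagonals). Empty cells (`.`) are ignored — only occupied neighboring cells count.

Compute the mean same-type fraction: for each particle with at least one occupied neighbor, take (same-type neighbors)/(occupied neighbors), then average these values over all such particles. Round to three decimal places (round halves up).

Row 0: (0,0)A 2/3 · (0,1)A 2/5 · (0,2)B 2/4 · (0,3)B 2/2
Row 1: (1,0)B 1/4 · (1,1)A 3/7 · (1,2)B 3/6
Row 2: (2,1)B 3/6 · (2,2)A 2/4
Row 3: (3,0)B 2/4 · (3,1)A 3/6
Row 4: (4,0)B 1/3 · (4,1)A 2/4 · (4,2)A 2/2
Sum over 14 particles: 2/3 + 2/5 + 2/4 + 2/2 + 1/4 + 3/7 + 3/6 + 3/6 + 2/4 + 2/4 + 3/6 + 1/3 + 2/4 + 2/2 = 1061/140; mean = 1061/140 ÷ 14 = 1061/1960 = 0.541326… → 0.541.

0.541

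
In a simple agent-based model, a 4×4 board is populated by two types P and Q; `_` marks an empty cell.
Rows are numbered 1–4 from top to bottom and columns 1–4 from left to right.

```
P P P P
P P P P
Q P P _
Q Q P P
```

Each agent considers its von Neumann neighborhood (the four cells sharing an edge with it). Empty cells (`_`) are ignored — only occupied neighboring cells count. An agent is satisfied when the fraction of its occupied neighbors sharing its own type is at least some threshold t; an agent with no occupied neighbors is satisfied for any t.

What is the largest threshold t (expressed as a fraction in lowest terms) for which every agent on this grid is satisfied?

1/3

(1,1)P 2/2
(1,2)P 3/3
(1,3)P 3/3
(1,4)P 2/2
(2,1)P 2/3
(2,2)P 4/4
(2,3)P 4/4
(2,4)P 2/2
(3,1)Q 1/3
(3,2)P 2/4
(3,3)P 3/3
(4,1)Q 2/2
(4,2)Q 1/3
(4,3)P 2/3
(4,4)P 1/1
The smallest same-type fraction is 1/3 at (3,1), which reduces to 1/3. Any threshold above that leaves this agent unsatisfied.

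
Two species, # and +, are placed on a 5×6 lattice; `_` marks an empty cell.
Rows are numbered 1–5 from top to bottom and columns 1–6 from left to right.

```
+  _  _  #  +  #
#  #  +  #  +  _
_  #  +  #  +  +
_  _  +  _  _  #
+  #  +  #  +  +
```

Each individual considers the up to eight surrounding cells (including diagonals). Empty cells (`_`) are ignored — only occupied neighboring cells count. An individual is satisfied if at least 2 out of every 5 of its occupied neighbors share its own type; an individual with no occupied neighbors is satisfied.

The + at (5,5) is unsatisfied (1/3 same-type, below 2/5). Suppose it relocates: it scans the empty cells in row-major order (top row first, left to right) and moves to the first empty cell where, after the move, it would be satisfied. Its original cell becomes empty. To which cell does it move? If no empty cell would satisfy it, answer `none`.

(1,2)

Vacating (5,5). Empty cells in order:
  (1,2): 2/4 same-type → satisfied — stop here.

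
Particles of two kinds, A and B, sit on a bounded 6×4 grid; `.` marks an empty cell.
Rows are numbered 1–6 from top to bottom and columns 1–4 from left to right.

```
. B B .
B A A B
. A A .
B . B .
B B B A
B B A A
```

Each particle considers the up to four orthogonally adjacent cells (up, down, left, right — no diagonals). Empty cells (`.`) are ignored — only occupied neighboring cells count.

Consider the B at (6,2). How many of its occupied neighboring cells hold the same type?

Occupied neighbors of (6,2): (5,2)=B, (6,1)=B, (6,3)=A.
Same type (B): 2 of 3.

2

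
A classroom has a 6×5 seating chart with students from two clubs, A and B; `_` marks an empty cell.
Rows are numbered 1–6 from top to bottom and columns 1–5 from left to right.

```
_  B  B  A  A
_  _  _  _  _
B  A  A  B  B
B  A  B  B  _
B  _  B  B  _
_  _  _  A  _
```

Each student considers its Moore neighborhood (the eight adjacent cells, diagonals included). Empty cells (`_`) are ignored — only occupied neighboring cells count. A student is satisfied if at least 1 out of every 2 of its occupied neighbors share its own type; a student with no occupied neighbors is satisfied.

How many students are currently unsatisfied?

(1,2)B 1/1 ok
(1,3)B 1/2 ok
(1,4)A 1/2 ok
(1,5)A 1/1 ok
(3,1)B 1/3 unhappy
(3,2)A 2/5 unhappy
(3,3)A 2/5 unhappy
(3,4)B 3/4 ok
(3,5)B 2/2 ok
(4,1)B 2/4 ok
(4,2)A 2/7 unhappy
(4,3)B 4/7 ok
(4,4)B 5/6 ok
(5,1)B 1/2 ok
(5,3)B 3/5 ok
(5,4)B 3/4 ok
(6,4)A 0/2 unhappy
Unsatisfied: (3,1), (3,2), (3,3), (4,2), (6,4) — 5 in total.

5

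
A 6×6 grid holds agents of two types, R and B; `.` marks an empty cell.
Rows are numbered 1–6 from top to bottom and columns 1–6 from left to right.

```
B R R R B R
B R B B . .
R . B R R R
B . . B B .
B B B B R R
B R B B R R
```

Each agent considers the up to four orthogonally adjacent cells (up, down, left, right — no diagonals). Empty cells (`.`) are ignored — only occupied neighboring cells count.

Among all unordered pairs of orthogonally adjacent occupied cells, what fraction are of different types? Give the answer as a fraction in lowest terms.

19/41

Scan each occupied cell's neighbors to the right and below so each pair is counted once.
From row 1: 5 unlike of 9 pairs (running 5/9).
From row 2: 4 unlike of 6 pairs (running 9/15).
From row 3: 4 unlike of 6 pairs (running 13/21).
From row 4: 1 unlike of 4 pairs (running 14/25).
From row 5: 2 unlike of 11 pairs (running 16/36).
From row 6: 3 unlike of 5 pairs (running 19/41).
Total adjacent occupied pairs: 41; unlike-type pairs: 19.
19/41 is already in lowest terms.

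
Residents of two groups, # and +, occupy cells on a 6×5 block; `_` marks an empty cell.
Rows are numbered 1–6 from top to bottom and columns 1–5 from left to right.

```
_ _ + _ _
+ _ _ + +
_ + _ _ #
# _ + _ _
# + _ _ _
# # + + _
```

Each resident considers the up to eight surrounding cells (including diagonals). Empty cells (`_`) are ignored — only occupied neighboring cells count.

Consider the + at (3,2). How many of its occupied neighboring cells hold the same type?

Occupied neighbors of (3,2): (2,1)=+, (4,1)=#, (4,3)=+.
Same type (+): 2 of 3.

2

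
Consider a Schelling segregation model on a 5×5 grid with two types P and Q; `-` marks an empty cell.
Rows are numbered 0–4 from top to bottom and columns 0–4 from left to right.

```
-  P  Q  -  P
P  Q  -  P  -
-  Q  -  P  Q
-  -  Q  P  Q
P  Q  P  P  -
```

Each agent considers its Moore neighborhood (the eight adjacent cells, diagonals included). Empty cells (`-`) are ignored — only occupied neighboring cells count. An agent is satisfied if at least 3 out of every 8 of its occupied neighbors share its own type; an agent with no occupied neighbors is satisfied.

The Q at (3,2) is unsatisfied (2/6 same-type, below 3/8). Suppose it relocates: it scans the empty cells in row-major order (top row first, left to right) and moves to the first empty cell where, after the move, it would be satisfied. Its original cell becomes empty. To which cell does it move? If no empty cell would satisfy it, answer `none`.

(1,2)

Vacating (3,2). Empty cells in order:
  (0,0): 1/3 same-type → still unsatisfied.
  (0,3): 1/3 same-type → still unsatisfied.
  (1,2): 3/6 same-type → satisfied — stop here.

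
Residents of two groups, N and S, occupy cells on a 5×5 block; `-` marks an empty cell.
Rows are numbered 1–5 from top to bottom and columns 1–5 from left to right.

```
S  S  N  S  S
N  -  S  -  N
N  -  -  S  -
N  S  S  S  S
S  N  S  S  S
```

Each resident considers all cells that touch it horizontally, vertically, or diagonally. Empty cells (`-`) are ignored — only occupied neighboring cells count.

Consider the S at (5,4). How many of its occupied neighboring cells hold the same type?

Occupied neighbors of (5,4): (4,3)=S, (4,4)=S, (4,5)=S, (5,3)=S, (5,5)=S.
Same type (S): 5 of 5.

5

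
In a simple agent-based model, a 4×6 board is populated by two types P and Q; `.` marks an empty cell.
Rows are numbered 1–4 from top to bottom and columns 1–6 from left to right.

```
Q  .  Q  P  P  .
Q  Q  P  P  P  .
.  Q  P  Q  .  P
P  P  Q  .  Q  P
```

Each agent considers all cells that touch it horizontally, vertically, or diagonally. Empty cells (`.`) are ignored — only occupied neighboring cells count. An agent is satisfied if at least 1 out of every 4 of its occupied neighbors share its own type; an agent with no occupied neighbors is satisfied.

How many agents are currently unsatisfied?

0

(1,1)Q 2/2 ✓
(1,3)Q 1/4 ✓
(1,4)P 4/5 ✓
(1,5)P 3/3 ✓
(2,1)Q 3/3 ✓
(2,2)Q 4/6 ✓
(2,3)P 3/7 ✓
(2,4)P 5/7 ✓
(2,5)P 4/5 ✓
(3,2)Q 3/7 ✓
(3,3)P 3/7 ✓
(3,4)Q 2/6 ✓
(3,6)P 2/3 ✓
(4,1)P 1/2 ✓
(4,2)P 2/4 ✓
(4,3)Q 2/4 ✓
(4,5)Q 1/3 ✓
(4,6)P 1/2 ✓
Every one meets the threshold.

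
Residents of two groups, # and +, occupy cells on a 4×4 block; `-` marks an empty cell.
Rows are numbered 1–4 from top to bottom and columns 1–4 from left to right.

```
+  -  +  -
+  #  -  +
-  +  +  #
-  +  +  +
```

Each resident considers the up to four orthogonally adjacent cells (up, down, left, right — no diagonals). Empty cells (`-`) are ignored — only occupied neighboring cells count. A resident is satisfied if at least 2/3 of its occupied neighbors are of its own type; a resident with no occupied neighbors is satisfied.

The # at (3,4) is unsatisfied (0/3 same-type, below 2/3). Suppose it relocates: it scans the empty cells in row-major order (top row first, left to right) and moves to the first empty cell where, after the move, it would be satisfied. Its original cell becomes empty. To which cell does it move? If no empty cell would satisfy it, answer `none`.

none

Vacating (3,4). Empty cells in order:
  (1,2): 1/3 same-type → still unsatisfied.
  (1,4): 0/2 same-type → still unsatisfied.
  (2,3): 1/4 same-type → still unsatisfied.
  (3,1): 0/2 same-type → still unsatisfied.
  (4,1): 0/1 same-type → still unsatisfied.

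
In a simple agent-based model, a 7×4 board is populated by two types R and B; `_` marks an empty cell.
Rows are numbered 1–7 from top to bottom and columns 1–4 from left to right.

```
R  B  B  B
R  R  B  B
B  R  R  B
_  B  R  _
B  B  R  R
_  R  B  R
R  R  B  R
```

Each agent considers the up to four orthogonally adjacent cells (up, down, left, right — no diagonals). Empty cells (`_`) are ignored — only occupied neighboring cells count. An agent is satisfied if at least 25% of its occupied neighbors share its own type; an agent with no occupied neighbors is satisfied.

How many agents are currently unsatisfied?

(1,1)R 1/2 satisfied
(1,2)B 1/3 satisfied
(1,3)B 3/3 satisfied
(1,4)B 2/2 satisfied
(2,1)R 2/3 satisfied
(2,2)R 2/4 satisfied
(2,3)B 2/4 satisfied
(2,4)B 3/3 satisfied
(3,1)B 0/2 not
(3,2)R 2/4 satisfied
(3,3)R 2/4 satisfied
(3,4)B 1/2 satisfied
(4,2)B 1/3 satisfied
(4,3)R 2/3 satisfied
(5,1)B 1/1 satisfied
(5,2)B 2/4 satisfied
(5,3)R 2/4 satisfied
(5,4)R 2/2 satisfied
(6,2)R 1/3 satisfied
(6,3)B 1/4 satisfied
(6,4)R 2/3 satisfied
(7,1)R 1/1 satisfied
(7,2)R 2/3 satisfied
(7,3)B 1/3 satisfied
(7,4)R 1/2 satisfied
Unsatisfied: (3,1) — 1 in total.

1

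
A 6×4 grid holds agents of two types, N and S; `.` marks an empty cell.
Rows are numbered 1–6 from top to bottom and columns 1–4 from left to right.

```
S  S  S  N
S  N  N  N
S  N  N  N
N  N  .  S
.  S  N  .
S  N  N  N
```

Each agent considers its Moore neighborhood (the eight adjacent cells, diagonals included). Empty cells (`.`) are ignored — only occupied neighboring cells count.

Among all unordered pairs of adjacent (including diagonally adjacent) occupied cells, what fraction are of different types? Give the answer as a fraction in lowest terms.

Scan each occupied cell's neighbors to the right and below (and the two forward diagonals) so each pair is counted once.
From row 1: 7 unlike of 13 pairs (running 7/13).
From row 2: 3 unlike of 13 pairs (running 10/26).
From row 3: 5 unlike of 10 pairs (running 15/36).
From row 4: 3 unlike of 5 pairs (running 18/41).
From row 5: 3 unlike of 7 pairs (running 21/48).
From row 6: 1 unlike of 3 pairs (running 22/51).
Total adjacent occupied pairs: 51; unlike-type pairs: 22.
22/51 is already in lowest terms.

22/51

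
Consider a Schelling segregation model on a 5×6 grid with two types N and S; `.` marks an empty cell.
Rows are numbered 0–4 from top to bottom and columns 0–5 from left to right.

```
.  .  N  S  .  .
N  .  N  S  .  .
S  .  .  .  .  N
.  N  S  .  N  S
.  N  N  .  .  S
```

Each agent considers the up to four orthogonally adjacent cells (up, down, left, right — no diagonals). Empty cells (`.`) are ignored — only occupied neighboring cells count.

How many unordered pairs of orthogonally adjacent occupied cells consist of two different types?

Scan each occupied cell's neighbors to the right and below so each pair is counted once.
From row 0: 1 unlike of 3 pairs (running 1/3).
From row 1: 2 unlike of 2 pairs (running 3/5).
From row 2: 1 unlike of 1 pairs (running 4/6).
From row 3: 3 unlike of 5 pairs (running 7/11).
From row 4: 0 unlike of 1 pairs (running 7/12).
Total adjacent occupied pairs: 12; unlike-type pairs: 7.

7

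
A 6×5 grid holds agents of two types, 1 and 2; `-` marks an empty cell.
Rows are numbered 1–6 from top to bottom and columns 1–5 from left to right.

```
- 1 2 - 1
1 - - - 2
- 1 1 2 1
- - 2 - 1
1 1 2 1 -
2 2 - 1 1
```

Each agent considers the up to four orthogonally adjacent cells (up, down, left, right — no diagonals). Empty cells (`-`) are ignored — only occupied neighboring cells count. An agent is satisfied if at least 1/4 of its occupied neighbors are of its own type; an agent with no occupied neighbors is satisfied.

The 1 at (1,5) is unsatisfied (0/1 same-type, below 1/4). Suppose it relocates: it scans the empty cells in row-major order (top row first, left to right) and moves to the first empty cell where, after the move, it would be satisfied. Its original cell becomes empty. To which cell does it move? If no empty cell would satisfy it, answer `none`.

(1,1)

Vacating (1,5). Empty cells in order:
  (1,1): 2/2 same-type → satisfied — stop here.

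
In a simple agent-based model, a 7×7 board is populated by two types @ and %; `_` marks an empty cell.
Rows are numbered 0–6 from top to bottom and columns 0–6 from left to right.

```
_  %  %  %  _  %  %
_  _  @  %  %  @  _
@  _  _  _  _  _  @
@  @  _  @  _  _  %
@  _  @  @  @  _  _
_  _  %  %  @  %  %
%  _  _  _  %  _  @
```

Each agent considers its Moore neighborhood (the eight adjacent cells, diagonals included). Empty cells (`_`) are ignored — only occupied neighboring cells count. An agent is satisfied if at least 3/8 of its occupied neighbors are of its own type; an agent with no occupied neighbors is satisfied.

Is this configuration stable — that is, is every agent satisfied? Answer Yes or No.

Row 0: (0,1)% 1/2 satisfied · (0,2)% 3/4 satisfied · (0,3)% 3/4 satisfied · (0,5)% 2/3 satisfied · (0,6)% 1/2 satisfied
Row 1: (1,2)@ 0/4 not · (1,3)% 3/4 satisfied · (1,4)% 3/4 satisfied · (1,5)@ 1/4 not
Row 2: (2,0)@ 2/2 satisfied · (2,6)@ 1/2 satisfied
Row 3: (3,0)@ 3/3 satisfied · (3,1)@ 4/4 satisfied · (3,3)@ 3/3 satisfied · (3,6)% 0/1 not
Row 4: (4,0)@ 2/2 satisfied · (4,2)@ 3/5 satisfied · (4,3)@ 4/6 satisfied · (4,4)@ 3/5 satisfied
Row 5: (5,2)% 1/3 not · (5,3)% 2/6 not · (5,4)@ 2/5 satisfied · (5,5)% 2/5 satisfied · (5,6)% 1/2 satisfied
Row 6: (6,0)% 0/0 satisfied · (6,4)% 2/3 satisfied · (6,6)@ 0/2 not
For instance (1,2) has only 0/4 same-type neighbors, below 3/8.

No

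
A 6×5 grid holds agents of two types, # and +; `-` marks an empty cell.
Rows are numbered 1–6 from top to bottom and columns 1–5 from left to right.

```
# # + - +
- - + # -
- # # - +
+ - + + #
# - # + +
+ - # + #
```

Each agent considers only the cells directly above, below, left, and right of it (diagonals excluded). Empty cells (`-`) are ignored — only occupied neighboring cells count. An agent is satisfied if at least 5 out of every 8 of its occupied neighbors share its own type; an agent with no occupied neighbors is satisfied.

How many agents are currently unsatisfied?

16

Row 1: (1,1)# 1/1 ✓ · (1,2)# 1/2 ✗ · (1,3)+ 1/2 ✗ · (1,5)+ 0/0 ✓
Row 2: (2,3)+ 1/3 ✗ · (2,4)# 0/1 ✗
Row 3: (3,2)# 1/1 ✓ · (3,3)# 1/3 ✗ · (3,5)+ 0/1 ✗
Row 4: (4,1)+ 0/1 ✗ · (4,3)+ 1/3 ✗ · (4,4)+ 2/3 ✓ · (4,5)# 0/3 ✗
Row 5: (5,1)# 0/2 ✗ · (5,3)# 1/3 ✗ · (5,4)+ 3/4 ✓ · (5,5)+ 1/3 ✗
Row 6: (6,1)+ 0/1 ✗ · (6,3)# 1/2 ✗ · (6,4)+ 1/3 ✗ · (6,5)# 0/2 ✗
Unsatisfied: (1,2), (1,3), (2,3), (2,4), (3,3), (3,5), (4,1), (4,3), (4,5), (5,1), (5,3), (5,5), (6,1), (6,3), (6,4), (6,5) — 16 in total.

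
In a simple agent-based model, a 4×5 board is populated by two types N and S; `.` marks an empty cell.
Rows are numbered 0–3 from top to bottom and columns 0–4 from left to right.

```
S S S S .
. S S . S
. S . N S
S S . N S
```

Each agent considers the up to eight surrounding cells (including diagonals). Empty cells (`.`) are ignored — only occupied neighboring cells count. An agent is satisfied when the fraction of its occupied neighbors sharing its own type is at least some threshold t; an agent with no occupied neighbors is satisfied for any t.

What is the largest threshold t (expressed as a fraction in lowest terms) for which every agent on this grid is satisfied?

Row 0: (0,0)S 2/2 · (0,1)S 4/4 · (0,2)S 4/4 · (0,3)S 3/3
Row 1: (1,1)S 5/5 · (1,2)S 5/6 · (1,4)S 2/3
Row 2: (2,1)S 4/4 · (2,3)N 1/5 · (2,4)S 2/4
Row 3: (3,0)S 2/2 · (3,1)S 2/2 · (3,3)N 1/3 · (3,4)S 1/3
The smallest same-type fraction is 1/5 at (2,3), which reduces to 1/5. Any threshold above that leaves this agent unsatisfied.

1/5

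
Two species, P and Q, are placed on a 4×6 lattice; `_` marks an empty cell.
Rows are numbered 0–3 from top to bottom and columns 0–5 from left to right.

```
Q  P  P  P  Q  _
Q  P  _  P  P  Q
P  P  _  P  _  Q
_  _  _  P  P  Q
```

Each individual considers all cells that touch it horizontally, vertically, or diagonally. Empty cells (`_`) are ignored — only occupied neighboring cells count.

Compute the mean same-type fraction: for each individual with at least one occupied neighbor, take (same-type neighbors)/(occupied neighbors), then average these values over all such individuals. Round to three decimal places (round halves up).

Row 0: (0,0)Q 1/3 · (0,1)P 2/4 · (0,2)P 4/4 · (0,3)P 3/4 · (0,4)Q 1/4
Row 1: (1,0)Q 1/5 · (1,1)P 4/6 · (1,3)P 4/5 · (1,4)P 3/6 · (1,5)Q 2/3
Row 2: (2,0)P 2/3 · (2,1)P 2/3 · (2,3)P 4/4 · (2,5)Q 2/4
Row 3: (3,3)P 2/2 · (3,4)P 2/4 · (3,5)Q 1/2
Sum over 17 individuals: 1/3 + 2/4 + 4/4 + 3/4 + 1/4 + 1/5 + 4/6 + 4/5 + 3/6 + 2/3 + 2/3 + 2/3 + 4/4 + 2/4 + 2/2 + 2/4 + 1/2 = 21/2; mean = 21/2 ÷ 17 = 21/34 = 0.617647… → 0.618.

0.618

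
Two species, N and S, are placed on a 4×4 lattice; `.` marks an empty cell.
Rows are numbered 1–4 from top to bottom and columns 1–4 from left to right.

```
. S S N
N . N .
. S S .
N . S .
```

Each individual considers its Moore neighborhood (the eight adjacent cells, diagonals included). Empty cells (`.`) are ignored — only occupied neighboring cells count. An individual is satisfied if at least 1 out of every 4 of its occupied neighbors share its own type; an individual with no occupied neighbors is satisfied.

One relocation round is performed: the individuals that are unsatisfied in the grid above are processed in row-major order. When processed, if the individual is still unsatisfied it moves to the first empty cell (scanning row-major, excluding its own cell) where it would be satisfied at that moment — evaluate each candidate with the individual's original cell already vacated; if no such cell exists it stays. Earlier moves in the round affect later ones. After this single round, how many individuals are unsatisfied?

Initially unsatisfied (in order): (2,1), (2,3), (4,1).
  (2,1) → (2,4).
  (2,3): now satisfied by earlier moves; stays.
  (4,1) → (3,4).
Resulting grid:
. S S N
. . N N
. S S N
. . S .
All satisfied now.

0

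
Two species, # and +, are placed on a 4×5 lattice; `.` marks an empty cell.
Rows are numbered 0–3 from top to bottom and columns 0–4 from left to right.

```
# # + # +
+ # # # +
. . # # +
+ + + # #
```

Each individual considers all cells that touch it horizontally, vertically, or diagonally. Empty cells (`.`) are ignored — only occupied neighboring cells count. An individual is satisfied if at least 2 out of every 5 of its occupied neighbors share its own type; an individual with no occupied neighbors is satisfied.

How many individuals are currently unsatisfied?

(0,0)# 2/3 ✓
(0,1)# 3/5 ✓
(0,2)+ 0/5 ✗
(0,3)# 2/5 ✓
(0,4)+ 1/3 ✗
(1,0)+ 0/3 ✗
(1,1)# 4/6 ✓
(1,2)# 6/7 ✓
(1,3)# 4/8 ✓
(1,4)+ 2/5 ✓
(2,2)# 5/7 ✓
(2,3)# 5/8 ✓
(2,4)+ 1/5 ✗
(3,0)+ 1/1 ✓
(3,1)+ 2/3 ✓
(3,2)+ 1/4 ✗
(3,3)# 3/5 ✓
(3,4)# 2/3 ✓
Unsatisfied: (0,2), (0,4), (1,0), (2,4), (3,2) — 5 in total.

5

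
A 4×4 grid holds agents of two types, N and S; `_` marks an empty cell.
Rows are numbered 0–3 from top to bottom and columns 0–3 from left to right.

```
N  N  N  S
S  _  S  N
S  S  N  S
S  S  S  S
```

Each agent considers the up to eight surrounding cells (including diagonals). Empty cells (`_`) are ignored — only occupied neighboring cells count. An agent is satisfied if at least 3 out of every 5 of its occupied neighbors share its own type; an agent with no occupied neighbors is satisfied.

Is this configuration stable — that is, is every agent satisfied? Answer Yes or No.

Row 0: (0,0)N 1/2 not · (0,1)N 2/4 not · (0,2)N 2/4 not · (0,3)S 1/3 not
Row 1: (1,0)S 2/4 not · (1,2)S 3/7 not · (1,3)N 2/5 not
Row 2: (2,0)S 4/4 satisfied · (2,1)S 6/7 satisfied · (2,2)N 1/7 not · (2,3)S 3/5 satisfied
Row 3: (3,0)S 3/3 satisfied · (3,1)S 4/5 satisfied · (3,2)S 4/5 satisfied · (3,3)S 2/3 satisfied
For instance (0,0) has only 1/2 same-type neighbors, below 3/5.

No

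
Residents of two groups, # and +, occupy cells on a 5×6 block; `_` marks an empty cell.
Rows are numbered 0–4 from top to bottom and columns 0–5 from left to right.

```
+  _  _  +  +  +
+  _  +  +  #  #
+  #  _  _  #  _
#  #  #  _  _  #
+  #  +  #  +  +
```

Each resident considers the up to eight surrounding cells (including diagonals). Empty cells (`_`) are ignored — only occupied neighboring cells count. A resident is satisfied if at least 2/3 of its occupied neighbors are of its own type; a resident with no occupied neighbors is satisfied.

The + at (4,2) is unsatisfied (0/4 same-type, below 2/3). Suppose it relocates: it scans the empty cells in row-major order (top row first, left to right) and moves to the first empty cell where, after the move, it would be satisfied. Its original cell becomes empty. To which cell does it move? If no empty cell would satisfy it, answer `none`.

(0,1)

Vacating (4,2). Empty cells in order:
  (0,1): 3/3 same-type → satisfied — stop here.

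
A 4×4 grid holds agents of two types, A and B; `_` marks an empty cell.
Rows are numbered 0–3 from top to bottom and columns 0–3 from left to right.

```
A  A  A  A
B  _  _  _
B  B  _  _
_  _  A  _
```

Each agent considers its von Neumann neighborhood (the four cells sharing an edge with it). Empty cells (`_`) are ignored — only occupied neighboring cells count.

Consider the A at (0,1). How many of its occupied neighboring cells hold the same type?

2

Occupied neighbors of (0,1): (0,0)=A, (0,2)=A.
Same type (A): 2 of 2.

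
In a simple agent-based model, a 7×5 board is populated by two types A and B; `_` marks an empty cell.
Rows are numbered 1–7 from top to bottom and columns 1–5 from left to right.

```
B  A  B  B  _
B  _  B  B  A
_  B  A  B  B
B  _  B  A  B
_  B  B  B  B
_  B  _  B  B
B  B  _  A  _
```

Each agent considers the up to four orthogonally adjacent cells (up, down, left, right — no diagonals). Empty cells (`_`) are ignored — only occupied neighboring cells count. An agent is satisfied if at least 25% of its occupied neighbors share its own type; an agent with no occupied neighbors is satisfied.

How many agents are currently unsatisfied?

Row 1: (1,1)B 1/2 ✓ · (1,2)A 0/2 ✗ · (1,3)B 2/3 ✓ · (1,4)B 2/2 ✓
Row 2: (2,1)B 1/1 ✓ · (2,3)B 2/3 ✓ · (2,4)B 3/4 ✓ · (2,5)A 0/2 ✗
Row 3: (3,2)B 0/1 ✗ · (3,3)A 0/4 ✗ · (3,4)B 2/4 ✓ · (3,5)B 2/3 ✓
Row 4: (4,1)B 0/0 ✓ · (4,3)B 1/3 ✓ · (4,4)A 0/4 ✗ · (4,5)B 2/3 ✓
Row 5: (5,2)B 2/2 ✓ · (5,3)B 3/3 ✓ · (5,4)B 3/4 ✓ · (5,5)B 3/3 ✓
Row 6: (6,2)B 2/2 ✓ · (6,4)B 2/3 ✓ · (6,5)B 2/2 ✓
Row 7: (7,1)B 1/1 ✓ · (7,2)B 2/2 ✓ · (7,4)A 0/1 ✗
Unsatisfied: (1,2), (2,5), (3,2), (3,3), (4,4), (7,4) — 6 in total.

6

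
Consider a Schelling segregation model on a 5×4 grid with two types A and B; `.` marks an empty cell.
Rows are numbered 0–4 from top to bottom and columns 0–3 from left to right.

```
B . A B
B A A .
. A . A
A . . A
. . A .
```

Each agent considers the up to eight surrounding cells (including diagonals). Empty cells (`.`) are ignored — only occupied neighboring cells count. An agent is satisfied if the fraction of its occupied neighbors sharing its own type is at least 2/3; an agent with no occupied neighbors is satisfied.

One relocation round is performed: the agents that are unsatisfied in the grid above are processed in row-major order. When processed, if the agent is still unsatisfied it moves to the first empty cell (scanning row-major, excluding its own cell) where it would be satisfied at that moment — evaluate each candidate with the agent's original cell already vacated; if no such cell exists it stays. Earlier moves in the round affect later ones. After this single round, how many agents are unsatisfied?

2

Initially unsatisfied (in order): (0,0), (0,3), (1,0), (1,1).
  (0,0): no empty cell satisfies it; stays.
  (0,3): no empty cell satisfies it; stays.
  (1,0): no empty cell satisfies it; stays.
  (1,1) → (1,3).
Resulting grid:
B . A B
B . A A
. A . A
A . . A
. . A .
Unsatisfied now: (0,3), (1,0).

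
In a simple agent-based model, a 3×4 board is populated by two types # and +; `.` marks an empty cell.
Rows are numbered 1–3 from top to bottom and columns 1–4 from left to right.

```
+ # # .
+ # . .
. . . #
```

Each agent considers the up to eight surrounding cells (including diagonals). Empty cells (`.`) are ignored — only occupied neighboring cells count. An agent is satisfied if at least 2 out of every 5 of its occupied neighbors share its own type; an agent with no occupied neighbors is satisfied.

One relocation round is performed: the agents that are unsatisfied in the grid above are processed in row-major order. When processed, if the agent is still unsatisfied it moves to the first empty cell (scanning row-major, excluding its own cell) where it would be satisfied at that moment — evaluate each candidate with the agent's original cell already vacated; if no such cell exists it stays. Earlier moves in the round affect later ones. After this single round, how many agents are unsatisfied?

Initially unsatisfied (in order): (1,1), (2,1).
  (1,1) → (3,1).
  (2,1) → (3,2).
Resulting grid:
. # # .
. # . .
+ + . #
All satisfied now.

0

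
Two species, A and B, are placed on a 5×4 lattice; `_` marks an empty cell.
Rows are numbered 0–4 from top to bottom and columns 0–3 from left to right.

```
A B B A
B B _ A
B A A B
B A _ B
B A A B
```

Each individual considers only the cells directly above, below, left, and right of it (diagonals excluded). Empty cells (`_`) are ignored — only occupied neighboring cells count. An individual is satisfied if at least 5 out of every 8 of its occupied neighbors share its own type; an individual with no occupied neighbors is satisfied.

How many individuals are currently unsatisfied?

(0,0)A 0/2 unhappy
(0,1)B 2/3 ok
(0,2)B 1/2 unhappy
(0,3)A 1/2 unhappy
(1,0)B 2/3 ok
(1,1)B 2/3 ok
(1,3)A 1/2 unhappy
(2,0)B 2/3 ok
(2,1)A 2/4 unhappy
(2,2)A 1/2 unhappy
(2,3)B 1/3 unhappy
(3,0)B 2/3 ok
(3,1)A 2/3 ok
(3,3)B 2/2 ok
(4,0)B 1/2 unhappy
(4,1)A 2/3 ok
(4,2)A 1/2 unhappy
(4,3)B 1/2 unhappy
Unsatisfied: (0,0), (0,2), (0,3), (1,3), (2,1), (2,2), (2,3), (4,0), (4,2), (4,3) — 10 in total.

10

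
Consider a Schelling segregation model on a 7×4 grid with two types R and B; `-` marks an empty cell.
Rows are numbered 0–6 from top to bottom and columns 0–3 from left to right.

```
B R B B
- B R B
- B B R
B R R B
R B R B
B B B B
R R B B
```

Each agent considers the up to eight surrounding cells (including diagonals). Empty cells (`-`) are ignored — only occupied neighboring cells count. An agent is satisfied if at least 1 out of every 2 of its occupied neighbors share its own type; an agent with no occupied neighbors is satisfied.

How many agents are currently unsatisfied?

Row 0: (0,0)B 1/2 ✓ · (0,1)R 1/4 ✗ · (0,2)B 3/5 ✓ · (0,3)B 2/3 ✓
Row 1: (1,1)B 4/6 ✓ · (1,2)R 2/8 ✗ · (1,3)B 3/5 ✓
Row 2: (2,1)B 3/6 ✓ · (2,2)B 4/8 ✓ · (2,3)R 2/5 ✗
Row 3: (3,0)B 2/4 ✓ · (3,1)R 3/7 ✗ · (3,2)R 3/8 ✗ · (3,3)B 2/5 ✗
Row 4: (4,0)R 1/5 ✗ · (4,1)B 4/8 ✓ · (4,2)R 2/8 ✗ · (4,3)B 3/5 ✓
Row 5: (5,0)B 2/5 ✗ · (5,1)B 4/8 ✓ · (5,2)B 6/8 ✓ · (5,3)B 4/5 ✓
Row 6: (6,0)R 1/3 ✗ · (6,1)R 1/5 ✗ · (6,2)B 4/5 ✓ · (6,3)B 3/3 ✓
Unsatisfied: (0,1), (1,2), (2,3), (3,1), (3,2), (3,3), (4,0), (4,2), (5,0), (6,0), (6,1) — 11 in total.

11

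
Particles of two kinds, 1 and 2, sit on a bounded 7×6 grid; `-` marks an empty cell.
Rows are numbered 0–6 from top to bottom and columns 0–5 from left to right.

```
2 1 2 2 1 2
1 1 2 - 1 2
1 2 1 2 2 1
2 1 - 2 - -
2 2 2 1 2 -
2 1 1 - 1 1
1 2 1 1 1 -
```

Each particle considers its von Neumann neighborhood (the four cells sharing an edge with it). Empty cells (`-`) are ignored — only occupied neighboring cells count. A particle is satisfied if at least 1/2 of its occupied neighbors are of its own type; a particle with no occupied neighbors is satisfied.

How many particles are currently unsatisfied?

20

(0,0)2 0/2 ✗
(0,1)1 1/3 ✗
(0,2)2 2/3 ✓
(0,3)2 1/2 ✓
(0,4)1 1/3 ✗
(0,5)2 1/2 ✓
(1,0)1 2/3 ✓
(1,1)1 2/4 ✓
(1,2)2 1/3 ✗
(1,4)1 1/3 ✗
(1,5)2 1/3 ✗
(2,0)1 1/3 ✗
(2,1)2 0/4 ✗
(2,2)1 0/3 ✗
(2,3)2 2/3 ✓
(2,4)2 1/3 ✗
(2,5)1 0/2 ✗
(3,0)2 1/3 ✗
(3,1)1 0/3 ✗
(3,3)2 1/2 ✓
(4,0)2 3/3 ✓
(4,1)2 2/4 ✓
(4,2)2 1/3 ✗
(4,3)1 0/3 ✗
(4,4)2 0/2 ✗
(5,0)2 1/3 ✗
(5,1)1 1/4 ✗
(5,2)1 2/3 ✓
(5,4)1 2/3 ✓
(5,5)1 1/1 ✓
(6,0)1 0/2 ✗
(6,1)2 0/3 ✗
(6,2)1 2/3 ✓
(6,3)1 2/2 ✓
(6,4)1 2/2 ✓
Unsatisfied: (0,0), (0,1), (0,4), (1,2), (1,4), (1,5), (2,0), (2,1), (2,2), (2,4), (2,5), (3,0), (3,1), (4,2), (4,3), (4,4), (5,0), (5,1), (6,0), (6,1) — 20 in total.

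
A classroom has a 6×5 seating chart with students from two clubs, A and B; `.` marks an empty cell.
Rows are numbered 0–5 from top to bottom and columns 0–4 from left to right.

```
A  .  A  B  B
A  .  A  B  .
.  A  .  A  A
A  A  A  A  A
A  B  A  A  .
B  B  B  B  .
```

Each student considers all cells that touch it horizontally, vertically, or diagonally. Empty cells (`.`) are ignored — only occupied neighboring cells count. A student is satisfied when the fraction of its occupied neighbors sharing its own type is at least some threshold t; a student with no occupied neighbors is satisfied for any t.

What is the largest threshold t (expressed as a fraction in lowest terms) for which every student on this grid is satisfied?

Row 0: (0,0)A 1/1 · (0,2)A 1/3 · (0,3)B 2/4 · (0,4)B 2/2
Row 1: (1,0)A 2/2 · (1,2)A 3/5 · (1,3)B 2/6
Row 2: (2,1)A 5/5 · (2,3)A 5/6 · (2,4)A 3/4
Row 3: (3,0)A 3/4 · (3,1)A 5/6 · (3,2)A 6/7 · (3,3)A 6/6 · (3,4)A 4/4
Row 4: (4,0)A 2/5 · (4,1)B 3/8 · (4,2)A 4/8 · (4,3)A 4/6
Row 5: (5,0)B 2/3 · (5,1)B 3/5 · (5,2)B 3/5 · (5,3)B 1/3
The smallest same-type fraction is 1/3 at (0,2), which reduces to 1/3. Any threshold above that leaves this student unsatisfied.

1/3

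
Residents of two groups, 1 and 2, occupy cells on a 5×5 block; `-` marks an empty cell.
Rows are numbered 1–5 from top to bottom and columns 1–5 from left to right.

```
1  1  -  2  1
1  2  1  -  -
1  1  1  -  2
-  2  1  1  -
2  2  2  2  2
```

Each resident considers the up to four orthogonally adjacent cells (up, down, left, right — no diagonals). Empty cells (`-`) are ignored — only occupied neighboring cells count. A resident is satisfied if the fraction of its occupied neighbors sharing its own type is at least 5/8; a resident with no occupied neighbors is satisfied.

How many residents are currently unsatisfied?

9

(1,1)1 2/2 satisfied
(1,2)1 1/2 not
(1,4)2 0/1 not
(1,5)1 0/1 not
(2,1)1 2/3 satisfied
(2,2)2 0/4 not
(2,3)1 1/2 not
(3,1)1 2/2 satisfied
(3,2)1 2/4 not
(3,3)1 3/3 satisfied
(3,5)2 0/0 satisfied
(4,2)2 1/3 not
(4,3)1 2/4 not
(4,4)1 1/2 not
(5,1)2 1/1 satisfied
(5,2)2 3/3 satisfied
(5,3)2 2/3 satisfied
(5,4)2 2/3 satisfied
(5,5)2 1/1 satisfied
Unsatisfied: (1,2), (1,4), (1,5), (2,2), (2,3), (3,2), (4,2), (4,3), (4,4) — 9 in total.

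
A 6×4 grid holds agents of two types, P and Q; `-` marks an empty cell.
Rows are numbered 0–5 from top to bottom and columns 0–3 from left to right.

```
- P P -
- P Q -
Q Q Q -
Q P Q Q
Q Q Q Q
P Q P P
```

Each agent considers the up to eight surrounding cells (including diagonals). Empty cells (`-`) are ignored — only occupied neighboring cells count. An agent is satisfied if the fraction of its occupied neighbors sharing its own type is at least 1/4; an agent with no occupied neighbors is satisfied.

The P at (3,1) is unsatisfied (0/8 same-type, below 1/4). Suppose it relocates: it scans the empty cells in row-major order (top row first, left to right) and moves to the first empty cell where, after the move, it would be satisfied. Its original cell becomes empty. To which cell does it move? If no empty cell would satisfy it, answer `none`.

Vacating (3,1). Empty cells in order:
  (0,0): 2/2 same-type → satisfied — stop here.

(0,0)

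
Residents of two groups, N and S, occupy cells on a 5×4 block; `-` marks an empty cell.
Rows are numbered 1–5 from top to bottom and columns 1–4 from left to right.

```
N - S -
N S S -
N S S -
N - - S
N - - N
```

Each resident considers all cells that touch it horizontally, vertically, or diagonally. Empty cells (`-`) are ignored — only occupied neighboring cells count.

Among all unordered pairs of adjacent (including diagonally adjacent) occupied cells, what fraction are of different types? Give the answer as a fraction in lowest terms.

Scan each occupied cell's neighbors to the right and below (and the two forward diagonals) so each pair is counted once.
From row 1: 1 unlike of 4 pairs (running 1/4).
From row 2: 3 unlike of 9 pairs (running 4/13).
From row 3: 2 unlike of 5 pairs (running 6/18).
From row 4: 1 unlike of 2 pairs (running 7/20).
Total adjacent occupied pairs: 20; unlike-type pairs: 7.
7/20 is already in lowest terms.

7/20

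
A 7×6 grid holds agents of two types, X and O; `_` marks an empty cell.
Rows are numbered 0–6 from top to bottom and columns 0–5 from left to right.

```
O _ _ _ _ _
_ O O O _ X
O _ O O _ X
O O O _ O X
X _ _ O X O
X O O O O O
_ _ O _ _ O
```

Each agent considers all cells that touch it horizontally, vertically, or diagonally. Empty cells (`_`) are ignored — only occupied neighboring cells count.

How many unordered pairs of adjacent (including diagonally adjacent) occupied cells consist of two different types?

Scan each occupied cell's neighbors to the right and below (and the two forward diagonals) so each pair is counted once.
From row 0: 0 unlike of 1 pairs (running 0/1).
From row 1: 0 unlike of 9 pairs (running 0/10).
From row 2: 1 unlike of 9 pairs (running 1/19).
From row 3: 5 unlike of 11 pairs (running 6/30).
From row 4: 6 unlike of 12 pairs (running 12/42).
From row 5: 1 unlike of 10 pairs (running 13/52).
Total adjacent occupied pairs: 52; unlike-type pairs: 13.

13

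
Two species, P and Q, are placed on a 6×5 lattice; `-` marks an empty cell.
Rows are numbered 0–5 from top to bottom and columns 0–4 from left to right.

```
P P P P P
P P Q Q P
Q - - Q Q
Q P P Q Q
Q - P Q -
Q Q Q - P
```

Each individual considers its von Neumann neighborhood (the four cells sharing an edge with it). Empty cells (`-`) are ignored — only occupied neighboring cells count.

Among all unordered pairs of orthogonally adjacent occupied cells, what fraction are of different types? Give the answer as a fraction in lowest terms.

5/16

Scan each occupied cell's neighbors to the right and below so each pair is counted once.
Row 0: P(0,0)–P(0,1)= P(0,0)–P(1,0)= P(0,1)–P(0,2)= P(0,1)–P(1,1)= P(0,2)–P(0,3)= P(0,2)–Q(1,2)≠ P(0,3)–P(0,4)= P(0,3)–Q(1,3)≠ P(0,4)–P(1,4)=  → 2/9 unlike.
Row 1: P(1,0)–P(1,1)= P(1,0)–Q(2,0)≠ P(1,1)–Q(1,2)≠ Q(1,2)–Q(1,3)= Q(1,3)–P(1,4)≠ Q(1,3)–Q(2,3)= P(1,4)–Q(2,4)≠  → 4/7 unlike.
Row 2: Q(2,0)–Q(3,0)= Q(2,3)–Q(2,4)= Q(2,3)–Q(3,3)= Q(2,4)–Q(3,4)=  → 0/4 unlike.
Row 3: Q(3,0)–P(3,1)≠ Q(3,0)–Q(4,0)= P(3,1)–P(3,2)= P(3,2)–Q(3,3)≠ P(3,2)–P(4,2)= Q(3,3)–Q(3,4)= Q(3,3)–Q(4,3)=  → 2/7 unlike.
Row 4: Q(4,0)–Q(5,0)= P(4,2)–Q(4,3)≠ P(4,2)–Q(5,2)≠  → 2/3 unlike.
Row 5: Q(5,0)–Q(5,1)= Q(5,1)–Q(5,2)=  → 0/2 unlike.
Total adjacent occupied pairs: 32; unlike-type pairs: 10.
10/32 reduces to 5/16.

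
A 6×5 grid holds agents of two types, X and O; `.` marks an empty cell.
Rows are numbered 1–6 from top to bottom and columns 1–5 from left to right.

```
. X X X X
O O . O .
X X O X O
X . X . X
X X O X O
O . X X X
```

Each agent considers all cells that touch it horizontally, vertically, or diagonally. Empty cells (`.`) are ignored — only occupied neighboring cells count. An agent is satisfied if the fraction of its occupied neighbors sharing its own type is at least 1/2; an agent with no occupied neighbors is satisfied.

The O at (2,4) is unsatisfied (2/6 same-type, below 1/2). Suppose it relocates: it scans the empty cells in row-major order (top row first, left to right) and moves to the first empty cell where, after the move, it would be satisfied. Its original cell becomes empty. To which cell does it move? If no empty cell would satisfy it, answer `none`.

(1,1)

Vacating (2,4). Empty cells in order:
  (1,1): 2/3 same-type → satisfied — stop here.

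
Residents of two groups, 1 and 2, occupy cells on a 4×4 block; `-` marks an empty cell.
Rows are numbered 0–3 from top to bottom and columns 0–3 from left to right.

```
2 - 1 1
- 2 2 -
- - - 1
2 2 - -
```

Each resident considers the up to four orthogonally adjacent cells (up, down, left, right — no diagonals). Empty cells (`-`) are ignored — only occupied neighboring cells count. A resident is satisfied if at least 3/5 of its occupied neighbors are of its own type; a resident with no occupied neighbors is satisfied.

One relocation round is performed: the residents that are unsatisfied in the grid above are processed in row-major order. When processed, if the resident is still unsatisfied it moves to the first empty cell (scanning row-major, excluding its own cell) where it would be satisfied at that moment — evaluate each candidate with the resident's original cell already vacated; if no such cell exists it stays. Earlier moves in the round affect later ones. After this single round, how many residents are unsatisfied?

Initially unsatisfied (in order): (0,2), (1,2).
  (0,2) → (1,3).
  (1,2) → (0,1).
Resulting grid:
2 2 - 1
- 2 - 1
- - - 1
2 2 - -
All satisfied now.

0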